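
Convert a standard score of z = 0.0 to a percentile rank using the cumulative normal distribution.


CDF(z) = 0.5 * (1 + erf(z/sqrt(2)))
erf(0.0) = 0.0
CDF = 0.5
Percentile rank = 0.5 * 100 = 50.0

50.0


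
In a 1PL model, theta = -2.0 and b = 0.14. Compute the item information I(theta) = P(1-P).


P = 1/(1+exp(-(-2.0-0.14))) = 0.1053
I = P*(1-P) = 0.1053 * 0.8947
I = 0.0942

0.0942


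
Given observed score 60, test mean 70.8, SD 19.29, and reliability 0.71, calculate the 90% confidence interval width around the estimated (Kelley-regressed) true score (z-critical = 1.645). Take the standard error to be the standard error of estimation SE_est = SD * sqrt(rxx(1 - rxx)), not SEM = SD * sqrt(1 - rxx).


True score estimate = 0.71*60 + 0.29*70.8 = 63.132
SE_est = SD * sqrt(rxx * (1 - rxx)) = 19.29 * sqrt(0.71 * 0.29) = 19.29 * sqrt(0.2059) = 8.75307
CI = T_est +/- z * SE_est, so width = 2 * z * SE_est = 2 * 1.645 * 8.75307
Width = 28.7976

28.7976


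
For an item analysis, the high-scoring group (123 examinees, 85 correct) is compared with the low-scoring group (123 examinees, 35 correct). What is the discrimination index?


p_upper = 85/123 = 0.6911
p_lower = 35/123 = 0.2846
D = 0.6911 - 0.2846 = 0.4065

0.4065


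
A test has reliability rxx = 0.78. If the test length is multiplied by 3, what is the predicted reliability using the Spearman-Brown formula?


r_new = (n * rxx) / (1 + (n-1) * rxx)
r_new = (3 * 0.78) / (1 + 2 * 0.78)
r_new = 2.34 / 2.56
r_new = 0.9141

0.9141


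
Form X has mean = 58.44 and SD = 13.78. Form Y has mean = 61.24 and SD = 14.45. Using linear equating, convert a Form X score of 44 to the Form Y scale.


slope = SD_Y / SD_X = 14.45 / 13.78 ~ 1.0486
intercept = mean_Y - slope * mean_X = 61.24 - (14.45 / 13.78) * 58.44 ~ -0.0414
Y = slope * X + intercept. To avoid rounding drift from the rounded slope/intercept, evaluate the equivalent form Y = mean_Y + SD_Y * (X - mean_X) / SD_X at full precision:
Y = 61.24 + 14.45 * (44 - 58.44) / 13.78
Y = 61.24 - 14.45 * 14.44 / 13.78
Y = 61.24 - 208.658 / 13.78
Y = 61.24 - 15.1421
Y = 46.0979

46.0979


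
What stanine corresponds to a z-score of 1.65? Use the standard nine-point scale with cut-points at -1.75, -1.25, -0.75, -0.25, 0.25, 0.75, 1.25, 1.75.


Stanine boundaries: [-1.75, -1.25, -0.75, -0.25, 0.25, 0.75, 1.25, 1.75]
z = 1.65
Check each boundary:
  z >= -1.75 -> could be stanine 2
  z >= -1.25 -> could be stanine 3
  z >= -0.75 -> could be stanine 4
  z >= -0.25 -> could be stanine 5
  z >= 0.25 -> could be stanine 6
  z >= 0.75 -> could be stanine 7
  z >= 1.25 -> could be stanine 8
  z < 1.75
Highest qualifying boundary gives stanine = 8

8


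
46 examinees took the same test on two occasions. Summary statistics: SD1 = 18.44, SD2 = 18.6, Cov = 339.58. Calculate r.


r = cov(X,Y) / (SD_X * SD_Y)
r = 339.58 / (18.44 * 18.6)
r = 339.58 / 342.984
r = 0.9901

0.9901


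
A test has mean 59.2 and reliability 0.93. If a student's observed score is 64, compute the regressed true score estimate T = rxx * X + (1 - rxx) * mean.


T_est = rxx * X + (1 - rxx) * mean
T_est = 0.93 * 64 + 0.07 * 59.2
T_est = 59.52 + 4.144
T_est = 63.664

63.664


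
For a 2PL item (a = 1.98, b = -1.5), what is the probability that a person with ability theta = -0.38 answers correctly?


a*(theta - b) = 1.98 * (-0.38 - -1.5) = 2.2176
exp(-2.2176) = 0.1089
P = 1 / (1 + 0.1089)
P = 0.9018

0.9018


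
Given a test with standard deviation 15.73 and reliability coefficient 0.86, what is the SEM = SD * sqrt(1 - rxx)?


SEM = SD * sqrt(1 - rxx)
SEM = 15.73 * sqrt(1 - 0.86)
SEM = 15.73 * sqrt(0.14) = 15.73 * 0.374166
SEM = 5.8856

5.8856


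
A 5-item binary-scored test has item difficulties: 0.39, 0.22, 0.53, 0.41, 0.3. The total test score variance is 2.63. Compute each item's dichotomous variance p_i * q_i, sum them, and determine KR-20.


For each item, compute p_i * q_i:
  Item 1: 0.39 * 0.61 = 0.2379
  Item 2: 0.22 * 0.78 = 0.1716
  Item 3: 0.53 * 0.47 = 0.2491
  Item 4: 0.41 * 0.59 = 0.2419
  Item 5: 0.3 * 0.7 = 0.21
Sum(p_i * q_i) = 0.2379 + 0.1716 + 0.2491 + 0.2419 + 0.21 = 1.1105
KR-20 = (k/(k-1)) * (1 - Sum(p_i*q_i) / Var_total)
= (5/4) * (1 - 1.1105/2.63)
= 1.25 * 0.5778
KR-20 = 0.7222

0.7222


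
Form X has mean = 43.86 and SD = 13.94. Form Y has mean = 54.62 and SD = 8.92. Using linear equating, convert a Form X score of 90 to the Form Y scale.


slope = SD_Y / SD_X = 8.92 / 13.94 ~ 0.6399
intercept = mean_Y - slope * mean_X = 54.62 - (8.92 / 13.94) * 43.86 ~ 26.5546
Y = slope * X + intercept. To avoid rounding drift from the rounded slope/intercept, evaluate the equivalent form Y = mean_Y + SD_Y * (X - mean_X) / SD_X at full precision:
Y = 54.62 + 8.92 * (90 - 43.86) / 13.94
Y = 54.62 + 8.92 * 46.14 / 13.94
Y = 54.62 + 411.5688 / 13.94
Y = 54.62 + 29.5243
Y = 84.1443

84.1443


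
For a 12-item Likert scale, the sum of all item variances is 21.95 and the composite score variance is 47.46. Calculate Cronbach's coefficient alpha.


alpha = (k/(k-1)) * (1 - sum(si^2)/s_total^2)
= (12/11) * (1 - 21.95/47.46)
alpha = 0.5864

0.5864


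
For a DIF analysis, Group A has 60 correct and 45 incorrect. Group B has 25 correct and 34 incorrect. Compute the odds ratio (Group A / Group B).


Odds_A = 60/45 = 1.3333
Odds_B = 25/34 = 0.7353
OR = Odds_A / Odds_B = 1.3333 / 0.7353
Exactly, OR = (60 * 34) / (45 * 25) = 2040 / 1125
OR = 1.8133

1.8133


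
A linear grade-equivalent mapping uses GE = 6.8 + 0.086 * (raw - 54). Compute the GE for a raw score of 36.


raw - median = 36 - 54 = -18
slope * diff = 0.086 * -18 = -1.548
GE = 6.8 + -1.548
GE = 5.252

5.252


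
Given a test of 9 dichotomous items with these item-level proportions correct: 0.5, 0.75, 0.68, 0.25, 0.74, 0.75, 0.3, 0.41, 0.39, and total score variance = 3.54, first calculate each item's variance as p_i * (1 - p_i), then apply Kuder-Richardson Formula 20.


For each item, compute p_i * q_i:
  Item 1: 0.5 * 0.5 = 0.25
  Item 2: 0.75 * 0.25 = 0.1875
  Item 3: 0.68 * 0.32 = 0.2176
  Item 4: 0.25 * 0.75 = 0.1875
  Item 5: 0.74 * 0.26 = 0.1924
  Item 6: 0.75 * 0.25 = 0.1875
  Item 7: 0.3 * 0.7 = 0.21
  Item 8: 0.41 * 0.59 = 0.2419
  Item 9: 0.39 * 0.61 = 0.2379
Sum(p_i * q_i) = 0.25 + 0.1875 + 0.2176 + 0.1875 + 0.1924 + 0.1875 + 0.21 + 0.2419 + 0.2379 = 1.9123
KR-20 = (k/(k-1)) * (1 - Sum(p_i*q_i) / Var_total)
= (9/8) * (1 - 1.9123/3.54)
= 1.125 * 0.4598
KR-20 = 0.5173

0.5173


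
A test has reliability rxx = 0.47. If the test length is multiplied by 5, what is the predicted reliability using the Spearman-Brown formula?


r_new = (n * rxx) / (1 + (n-1) * rxx)
r_new = (5 * 0.47) / (1 + 4 * 0.47)
r_new = 2.35 / 2.88
r_new = 0.816

0.816


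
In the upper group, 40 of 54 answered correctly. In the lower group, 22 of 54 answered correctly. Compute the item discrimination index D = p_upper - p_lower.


p_upper = 40/54 = 0.7407
p_lower = 22/54 = 0.4074
D = 0.7407 - 0.4074 = 0.3333

0.3333


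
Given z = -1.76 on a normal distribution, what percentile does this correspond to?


CDF(z) = 0.5 * (1 + erf(z/sqrt(2)))
erf(-1.2445) = -0.9216
CDF = 0.0392
Percentile rank = 0.0392 * 100 = 3.92

3.92


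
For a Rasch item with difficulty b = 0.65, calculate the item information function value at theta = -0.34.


P = 1/(1+exp(-(-0.34-0.65))) = 0.2709
I = P*(1-P) = 0.2709 * 0.7291
I = 0.1975

0.1975


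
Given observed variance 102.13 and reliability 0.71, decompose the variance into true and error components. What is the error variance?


var_true = rxx * var_obs = 0.71 * 102.13 = 72.5123
var_error = var_obs - var_true
var_error = 102.13 - 72.5123
var_error = 29.6177

29.6177


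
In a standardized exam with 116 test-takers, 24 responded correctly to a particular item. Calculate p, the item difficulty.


Item difficulty p = number correct / total examinees
p = 24 / 116
p = 0.2069

0.2069


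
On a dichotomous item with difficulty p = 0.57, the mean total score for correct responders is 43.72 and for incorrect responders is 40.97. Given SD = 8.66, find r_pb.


q = 1 - p = 0.43
rpb = ((M1 - M0) / SD) * sqrt(p * q)
rpb = ((43.72 - 40.97) / 8.66) * sqrt(0.57 * 0.43)
rpb = 0.1572

0.1572


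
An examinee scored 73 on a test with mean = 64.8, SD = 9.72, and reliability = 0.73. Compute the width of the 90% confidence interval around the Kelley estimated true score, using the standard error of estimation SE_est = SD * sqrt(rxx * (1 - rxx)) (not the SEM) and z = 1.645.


True score estimate = 0.73*73 + 0.27*64.8 = 70.786
SE_est = SD * sqrt(rxx * (1 - rxx)) = 9.72 * sqrt(0.73 * 0.27) = 9.72 * sqrt(0.1971) = 4.315286
CI = T_est +/- z * SE_est, so width = 2 * z * SE_est = 2 * 1.645 * 4.315286
Width = 14.1973

14.1973


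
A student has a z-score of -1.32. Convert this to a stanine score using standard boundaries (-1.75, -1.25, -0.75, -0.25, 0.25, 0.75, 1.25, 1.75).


Stanine boundaries: [-1.75, -1.25, -0.75, -0.25, 0.25, 0.75, 1.25, 1.75]
z = -1.32
Check each boundary:
  z >= -1.75 -> could be stanine 2
  z < -1.25
  z < -0.75
  z < -0.25
  z < 0.25
  z < 0.75
  z < 1.25
  z < 1.75
Highest qualifying boundary gives stanine = 2

2


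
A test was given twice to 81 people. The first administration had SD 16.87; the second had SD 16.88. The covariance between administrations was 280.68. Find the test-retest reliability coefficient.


r = cov(X,Y) / (SD_X * SD_Y)
r = 280.68 / (16.87 * 16.88)
r = 280.68 / 284.7656
r = 0.9857

0.9857


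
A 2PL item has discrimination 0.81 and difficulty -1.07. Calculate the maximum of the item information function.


For 2PL, max info at theta = b = -1.07
I_max = a^2 / 4 = 0.81^2 / 4
= 0.6561 / 4
I_max = 0.164

0.164


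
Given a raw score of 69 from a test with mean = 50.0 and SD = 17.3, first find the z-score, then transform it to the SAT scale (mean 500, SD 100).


z = (X - mean) / SD = (69 - 50.0) / 17.3
z = 19.0 / 17.3
z = 1.0983
SAT-scale = SAT = 500 + 100z
Carry z at full precision (z = 19.0 / 17.3) into the conversion:
SAT-scale = 500 + 100 * (19.0 / 17.3) = 500 + 1900 / 17.3
SAT-scale = 500 + 109.8266
SAT-scale = 609.8266

609.8266


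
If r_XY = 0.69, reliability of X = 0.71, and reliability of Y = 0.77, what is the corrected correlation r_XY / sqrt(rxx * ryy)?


r_corrected = rxy / sqrt(rxx * ryy)
= 0.69 / sqrt(0.71 * 0.77)
= 0.69 / sqrt(0.5467)
= 0.69 / 0.739392
r_corrected = 0.9332

0.9332


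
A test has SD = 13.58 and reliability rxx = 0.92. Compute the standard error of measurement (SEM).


SEM = SD * sqrt(1 - rxx)
SEM = 13.58 * sqrt(1 - 0.92)
SEM = 13.58 * sqrt(0.08) = 13.58 * 0.282843
SEM = 3.841

3.841


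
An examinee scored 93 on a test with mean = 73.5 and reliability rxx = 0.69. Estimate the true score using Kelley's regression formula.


T_est = rxx * X + (1 - rxx) * mean
T_est = 0.69 * 93 + 0.31 * 73.5
T_est = 64.17 + 22.785
T_est = 86.955

86.955


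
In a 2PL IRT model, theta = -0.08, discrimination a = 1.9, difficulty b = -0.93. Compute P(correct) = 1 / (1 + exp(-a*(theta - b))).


a*(theta - b) = 1.9 * (-0.08 - -0.93) = 1.615
exp(-1.615) = 0.1989
P = 1 / (1 + 0.1989)
P = 0.8341

0.8341


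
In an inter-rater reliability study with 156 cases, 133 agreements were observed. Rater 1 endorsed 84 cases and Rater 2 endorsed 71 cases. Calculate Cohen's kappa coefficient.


P_o = 133/156 = 0.852564
P_e = (84*71 + 72*85) / 24336 = 0.496548
kappa = (P_o - P_e) / (1 - P_e)
kappa = (0.852564 - 0.496548) / (1 - 0.496548)
kappa = 0.7071

0.7071


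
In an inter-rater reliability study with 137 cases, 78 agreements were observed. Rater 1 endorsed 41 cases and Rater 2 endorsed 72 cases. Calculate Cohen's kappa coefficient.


P_o = 78/137 = 0.569343
P_e = (41*72 + 96*65) / 18769 = 0.489744
kappa = (P_o - P_e) / (1 - P_e)
kappa = (0.569343 - 0.489744) / (1 - 0.489744)
kappa = 0.156

0.156


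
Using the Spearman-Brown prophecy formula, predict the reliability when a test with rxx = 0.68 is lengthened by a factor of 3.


r_new = (n * rxx) / (1 + (n-1) * rxx)
r_new = (3 * 0.68) / (1 + 2 * 0.68)
r_new = 2.04 / 2.36
r_new = 0.8644

0.8644


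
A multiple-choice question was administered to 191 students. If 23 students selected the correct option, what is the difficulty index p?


Item difficulty p = number correct / total examinees
p = 23 / 191
p = 0.1204

0.1204


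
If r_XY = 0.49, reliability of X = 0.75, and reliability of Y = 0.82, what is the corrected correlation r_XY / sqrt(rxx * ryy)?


r_corrected = rxy / sqrt(rxx * ryy)
= 0.49 / sqrt(0.75 * 0.82)
= 0.49 / sqrt(0.615)
= 0.49 / 0.784219
r_corrected = 0.6248

0.6248


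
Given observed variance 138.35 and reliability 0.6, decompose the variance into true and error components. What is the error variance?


var_true = rxx * var_obs = 0.6 * 138.35 = 83.01
var_error = var_obs - var_true
var_error = 138.35 - 83.01
var_error = 55.34

55.34


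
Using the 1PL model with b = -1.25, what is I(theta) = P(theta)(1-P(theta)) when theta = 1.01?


P = 1/(1+exp(-(1.01--1.25))) = 0.9055
I = P*(1-P) = 0.9055 * 0.0945
I = 0.0856

0.0856


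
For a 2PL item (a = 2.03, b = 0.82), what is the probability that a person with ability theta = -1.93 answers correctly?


a*(theta - b) = 2.03 * (-1.93 - 0.82) = -5.5825
exp(--5.5825) = 265.7351
P = 1 / (1 + 265.7351)
P = 0.0037

0.0037


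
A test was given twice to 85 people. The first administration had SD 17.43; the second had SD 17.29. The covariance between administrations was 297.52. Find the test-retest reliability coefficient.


r = cov(X,Y) / (SD_X * SD_Y)
r = 297.52 / (17.43 * 17.29)
r = 297.52 / 301.3647
r = 0.9872

0.9872


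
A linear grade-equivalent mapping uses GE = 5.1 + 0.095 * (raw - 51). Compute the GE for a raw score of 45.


raw - median = 45 - 51 = -6
slope * diff = 0.095 * -6 = -0.57
GE = 5.1 + -0.57
GE = 4.53

4.53


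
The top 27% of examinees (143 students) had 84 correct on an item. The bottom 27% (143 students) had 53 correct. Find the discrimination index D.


p_upper = 84/143 = 0.5874
p_lower = 53/143 = 0.3706
D = 0.5874 - 0.3706 = 0.2168

0.2168


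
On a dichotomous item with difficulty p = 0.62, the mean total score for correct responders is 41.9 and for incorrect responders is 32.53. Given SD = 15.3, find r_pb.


q = 1 - p = 0.38
rpb = ((M1 - M0) / SD) * sqrt(p * q)
rpb = ((41.9 - 32.53) / 15.3) * sqrt(0.62 * 0.38)
rpb = 0.2973

0.2973


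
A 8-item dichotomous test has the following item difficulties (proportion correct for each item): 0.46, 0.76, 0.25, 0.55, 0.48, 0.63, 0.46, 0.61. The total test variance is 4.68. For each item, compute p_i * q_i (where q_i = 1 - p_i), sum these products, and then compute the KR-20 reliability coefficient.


For each item, compute p_i * q_i:
  Item 1: 0.46 * 0.54 = 0.2484
  Item 2: 0.76 * 0.24 = 0.1824
  Item 3: 0.25 * 0.75 = 0.1875
  Item 4: 0.55 * 0.45 = 0.2475
  Item 5: 0.48 * 0.52 = 0.2496
  Item 6: 0.63 * 0.37 = 0.2331
  Item 7: 0.46 * 0.54 = 0.2484
  Item 8: 0.61 * 0.39 = 0.2379
Sum(p_i * q_i) = 0.2484 + 0.1824 + 0.1875 + 0.2475 + 0.2496 + 0.2331 + 0.2484 + 0.2379 = 1.8348
KR-20 = (k/(k-1)) * (1 - Sum(p_i*q_i) / Var_total)
= (8/7) * (1 - 1.8348/4.68)
= 1.1429 * 0.6079
KR-20 = 0.6948

0.6948


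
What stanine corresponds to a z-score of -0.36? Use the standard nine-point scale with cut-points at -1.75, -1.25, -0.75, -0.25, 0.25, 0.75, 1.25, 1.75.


Stanine boundaries: [-1.75, -1.25, -0.75, -0.25, 0.25, 0.75, 1.25, 1.75]
z = -0.36
Check each boundary:
  z >= -1.75 -> could be stanine 2
  z >= -1.25 -> could be stanine 3
  z >= -0.75 -> could be stanine 4
  z < -0.25
  z < 0.25
  z < 0.75
  z < 1.25
  z < 1.75
Highest qualifying boundary gives stanine = 4

4


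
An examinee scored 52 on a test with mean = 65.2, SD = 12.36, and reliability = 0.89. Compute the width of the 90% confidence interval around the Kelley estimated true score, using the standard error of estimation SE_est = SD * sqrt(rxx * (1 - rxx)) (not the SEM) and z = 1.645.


True score estimate = 0.89*52 + 0.11*65.2 = 53.452
SE_est = SD * sqrt(rxx * (1 - rxx)) = 12.36 * sqrt(0.89 * 0.11) = 12.36 * sqrt(0.0979) = 3.867317
CI = T_est +/- z * SE_est, so width = 2 * z * SE_est = 2 * 1.645 * 3.867317
Width = 12.7235

12.7235


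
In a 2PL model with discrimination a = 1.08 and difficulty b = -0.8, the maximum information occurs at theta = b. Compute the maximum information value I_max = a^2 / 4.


For 2PL, max info at theta = b = -0.8
I_max = a^2 / 4 = 1.08^2 / 4
= 1.1664 / 4
I_max = 0.2916

0.2916


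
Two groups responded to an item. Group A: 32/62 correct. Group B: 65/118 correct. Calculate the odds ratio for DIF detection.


Odds_A = 32/30 = 1.0667
Odds_B = 65/53 = 1.2264
OR = Odds_A / Odds_B = 1.0667 / 1.2264
Exactly, OR = (32 * 53) / (30 * 65) = 1696 / 1950
OR = 0.8697

0.8697


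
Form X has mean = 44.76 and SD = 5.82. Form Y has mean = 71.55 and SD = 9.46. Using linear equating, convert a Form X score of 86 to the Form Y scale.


slope = SD_Y / SD_X = 9.46 / 5.82 ~ 1.6254
intercept = mean_Y - slope * mean_X = 71.55 - (9.46 / 5.82) * 44.76 ~ -1.2042
Y = slope * X + intercept. To avoid rounding drift from the rounded slope/intercept, evaluate the equivalent form Y = mean_Y + SD_Y * (X - mean_X) / SD_X at full precision:
Y = 71.55 + 9.46 * (86 - 44.76) / 5.82
Y = 71.55 + 9.46 * 41.24 / 5.82
Y = 71.55 + 390.1304 / 5.82
Y = 71.55 + 67.0327
Y = 138.5827

138.5827


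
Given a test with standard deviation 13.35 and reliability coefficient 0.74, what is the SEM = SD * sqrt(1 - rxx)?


SEM = SD * sqrt(1 - rxx)
SEM = 13.35 * sqrt(1 - 0.74)
SEM = 13.35 * sqrt(0.26) = 13.35 * 0.509902
SEM = 6.8072

6.8072


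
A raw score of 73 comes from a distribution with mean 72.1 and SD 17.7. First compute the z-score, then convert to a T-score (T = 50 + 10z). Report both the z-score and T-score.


z = (X - mean) / SD = (73 - 72.1) / 17.7
z = 0.9 / 17.7
z = 0.0508
T-score = T = 50 + 10z
Carry z at full precision (z = 0.9 / 17.7) into the conversion:
T-score = 50 + 10 * (0.9 / 17.7) = 50 + 9 / 17.7
T-score = 50 + 0.5085
T-score = 50.5085

50.5085


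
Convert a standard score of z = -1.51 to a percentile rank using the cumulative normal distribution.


CDF(z) = 0.5 * (1 + erf(z/sqrt(2)))
erf(-1.0677) = -0.869
CDF = 0.0655
Percentile rank = 0.0655 * 100 = 6.55

6.55


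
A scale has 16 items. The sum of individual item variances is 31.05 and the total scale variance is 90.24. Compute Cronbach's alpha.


alpha = (k/(k-1)) * (1 - sum(si^2)/s_total^2)
= (16/15) * (1 - 31.05/90.24)
alpha = 0.6996

0.6996


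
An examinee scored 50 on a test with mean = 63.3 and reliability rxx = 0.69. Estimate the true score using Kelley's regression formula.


T_est = rxx * X + (1 - rxx) * mean
T_est = 0.69 * 50 + 0.31 * 63.3
T_est = 34.5 + 19.623
T_est = 54.123

54.123


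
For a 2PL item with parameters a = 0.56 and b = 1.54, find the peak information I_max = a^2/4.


For 2PL, max info at theta = b = 1.54
I_max = a^2 / 4 = 0.56^2 / 4
= 0.3136 / 4
I_max = 0.0784

0.0784


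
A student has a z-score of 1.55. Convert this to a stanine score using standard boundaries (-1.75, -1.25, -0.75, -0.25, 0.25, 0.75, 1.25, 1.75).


Stanine boundaries: [-1.75, -1.25, -0.75, -0.25, 0.25, 0.75, 1.25, 1.75]
z = 1.55
Check each boundary:
  z >= -1.75 -> could be stanine 2
  z >= -1.25 -> could be stanine 3
  z >= -0.75 -> could be stanine 4
  z >= -0.25 -> could be stanine 5
  z >= 0.25 -> could be stanine 6
  z >= 0.75 -> could be stanine 7
  z >= 1.25 -> could be stanine 8
  z < 1.75
Highest qualifying boundary gives stanine = 8

8


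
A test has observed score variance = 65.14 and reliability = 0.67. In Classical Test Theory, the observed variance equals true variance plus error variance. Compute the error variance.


var_true = rxx * var_obs = 0.67 * 65.14 = 43.6438
var_error = var_obs - var_true
var_error = 65.14 - 43.6438
var_error = 21.4962

21.4962


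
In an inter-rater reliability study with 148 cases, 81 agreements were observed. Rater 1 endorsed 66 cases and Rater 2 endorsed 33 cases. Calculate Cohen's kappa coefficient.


P_o = 81/148 = 0.547297
P_e = (66*33 + 82*115) / 21904 = 0.529949
kappa = (P_o - P_e) / (1 - P_e)
kappa = (0.547297 - 0.529949) / (1 - 0.529949)
kappa = 0.0369

0.0369


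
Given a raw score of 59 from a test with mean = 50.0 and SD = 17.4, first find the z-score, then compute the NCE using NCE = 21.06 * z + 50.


z = (X - mean) / SD = (59 - 50.0) / 17.4
z = 9.0 / 17.4
z = 0.5172
NCE = NCE = 21.06z + 50
Carry z at full precision (z = 9.0 / 17.4) into the conversion:
NCE = 21.06 * (9.0 / 17.4) + 50 = 189.54 / 17.4 + 50
NCE = 10.8931 + 50
NCE = 60.8931

60.8931


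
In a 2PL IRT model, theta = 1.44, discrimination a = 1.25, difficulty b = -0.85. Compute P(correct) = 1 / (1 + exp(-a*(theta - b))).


a*(theta - b) = 1.25 * (1.44 - -0.85) = 2.8625
exp(-2.8625) = 0.0571
P = 1 / (1 + 0.0571)
P = 0.946

0.946


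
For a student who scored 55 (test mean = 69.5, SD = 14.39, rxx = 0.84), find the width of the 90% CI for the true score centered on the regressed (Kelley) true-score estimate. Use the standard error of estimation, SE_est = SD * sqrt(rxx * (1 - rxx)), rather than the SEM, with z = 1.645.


True score estimate = 0.84*55 + 0.16*69.5 = 57.32
SE_est = SD * sqrt(rxx * (1 - rxx)) = 14.39 * sqrt(0.84 * 0.16) = 14.39 * sqrt(0.1344) = 5.275461
CI = T_est +/- z * SE_est, so width = 2 * z * SE_est = 2 * 1.645 * 5.275461
Width = 17.3563

17.3563


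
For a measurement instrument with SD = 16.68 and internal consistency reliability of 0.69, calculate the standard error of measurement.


SEM = SD * sqrt(1 - rxx)
SEM = 16.68 * sqrt(1 - 0.69)
SEM = 16.68 * sqrt(0.31) = 16.68 * 0.556776
SEM = 9.287

9.287


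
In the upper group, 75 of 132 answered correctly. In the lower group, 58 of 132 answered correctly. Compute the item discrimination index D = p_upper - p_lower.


p_upper = 75/132 = 0.5682
p_lower = 58/132 = 0.4394
D = 0.5682 - 0.4394 = 0.1288

0.1288


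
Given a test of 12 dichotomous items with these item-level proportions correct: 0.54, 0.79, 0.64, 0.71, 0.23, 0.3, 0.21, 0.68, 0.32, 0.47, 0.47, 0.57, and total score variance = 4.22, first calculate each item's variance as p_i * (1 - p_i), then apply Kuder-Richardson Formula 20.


For each item, compute p_i * q_i:
  Item 1: 0.54 * 0.46 = 0.2484
  Item 2: 0.79 * 0.21 = 0.1659
  Item 3: 0.64 * 0.36 = 0.2304
  Item 4: 0.71 * 0.29 = 0.2059
  Item 5: 0.23 * 0.77 = 0.1771
  Item 6: 0.3 * 0.7 = 0.21
  Item 7: 0.21 * 0.79 = 0.1659
  Item 8: 0.68 * 0.32 = 0.2176
  Item 9: 0.32 * 0.68 = 0.2176
  Item 10: 0.47 * 0.53 = 0.2491
  Item 11: 0.47 * 0.53 = 0.2491
  Item 12: 0.57 * 0.43 = 0.2451
Sum(p_i * q_i) = 0.2484 + 0.1659 + 0.2304 + 0.2059 + 0.1771 + 0.21 + 0.1659 + 0.2176 + 0.2176 + 0.2491 + 0.2491 + 0.2451 = 2.5821
KR-20 = (k/(k-1)) * (1 - Sum(p_i*q_i) / Var_total)
= (12/11) * (1 - 2.5821/4.22)
= 1.0909 * 0.3881
KR-20 = 0.4234

0.4234


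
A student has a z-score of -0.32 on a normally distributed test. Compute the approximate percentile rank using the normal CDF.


CDF(z) = 0.5 * (1 + erf(z/sqrt(2)))
erf(-0.2263) = -0.251
CDF = 0.3745
Percentile rank = 0.3745 * 100 = 37.45

37.45


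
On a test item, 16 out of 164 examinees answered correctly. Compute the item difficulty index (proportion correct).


Item difficulty p = number correct / total examinees
p = 16 / 164
p = 0.0976

0.0976


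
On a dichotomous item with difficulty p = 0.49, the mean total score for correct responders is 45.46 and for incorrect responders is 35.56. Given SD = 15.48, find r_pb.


q = 1 - p = 0.51
rpb = ((M1 - M0) / SD) * sqrt(p * q)
rpb = ((45.46 - 35.56) / 15.48) * sqrt(0.49 * 0.51)
rpb = 0.3197

0.3197


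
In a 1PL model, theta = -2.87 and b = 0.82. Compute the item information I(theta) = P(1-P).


P = 1/(1+exp(-(-2.87-0.82))) = 0.0244
I = P*(1-P) = 0.0244 * 0.9756
I = 0.0238

0.0238


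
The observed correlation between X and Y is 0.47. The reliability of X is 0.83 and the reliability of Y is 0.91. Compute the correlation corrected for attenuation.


r_corrected = rxy / sqrt(rxx * ryy)
= 0.47 / sqrt(0.83 * 0.91)
= 0.47 / sqrt(0.7553)
= 0.47 / 0.86908
r_corrected = 0.5408

0.5408


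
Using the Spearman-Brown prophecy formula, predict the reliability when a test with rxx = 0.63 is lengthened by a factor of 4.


r_new = (n * rxx) / (1 + (n-1) * rxx)
r_new = (4 * 0.63) / (1 + 3 * 0.63)
r_new = 2.52 / 2.89
r_new = 0.872

0.872


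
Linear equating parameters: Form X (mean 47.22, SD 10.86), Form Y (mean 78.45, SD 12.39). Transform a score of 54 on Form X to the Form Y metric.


slope = SD_Y / SD_X = 12.39 / 10.86 ~ 1.1409
intercept = mean_Y - slope * mean_X = 78.45 - (12.39 / 10.86) * 47.22 ~ 24.5775
Y = slope * X + intercept. To avoid rounding drift from the rounded slope/intercept, evaluate the equivalent form Y = mean_Y + SD_Y * (X - mean_X) / SD_X at full precision:
Y = 78.45 + 12.39 * (54 - 47.22) / 10.86
Y = 78.45 + 12.39 * 6.78 / 10.86
Y = 78.45 + 84.0042 / 10.86
Y = 78.45 + 7.7352
Y = 86.1852

86.1852


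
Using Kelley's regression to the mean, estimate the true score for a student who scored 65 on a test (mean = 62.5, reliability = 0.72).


T_est = rxx * X + (1 - rxx) * mean
T_est = 0.72 * 65 + 0.28 * 62.5
T_est = 46.8 + 17.5
T_est = 64.3

64.3


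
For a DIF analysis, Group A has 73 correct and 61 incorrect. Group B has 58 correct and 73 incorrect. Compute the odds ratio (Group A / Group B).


Odds_A = 73/61 = 1.1967
Odds_B = 58/73 = 0.7945
OR = Odds_A / Odds_B = 1.1967 / 0.7945
Exactly, OR = (73 * 73) / (61 * 58) = 5329 / 3538
OR = 1.5062

1.5062


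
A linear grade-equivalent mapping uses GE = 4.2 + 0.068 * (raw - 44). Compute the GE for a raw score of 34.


raw - median = 34 - 44 = -10
slope * diff = 0.068 * -10 = -0.68
GE = 4.2 + -0.68
GE = 3.52

3.52


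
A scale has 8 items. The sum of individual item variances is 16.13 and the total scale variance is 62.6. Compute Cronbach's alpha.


alpha = (k/(k-1)) * (1 - sum(si^2)/s_total^2)
= (8/7) * (1 - 16.13/62.6)
alpha = 0.8484

0.8484


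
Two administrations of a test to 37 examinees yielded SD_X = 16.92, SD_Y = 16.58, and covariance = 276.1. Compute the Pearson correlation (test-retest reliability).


r = cov(X,Y) / (SD_X * SD_Y)
r = 276.1 / (16.92 * 16.58)
r = 276.1 / 280.5336
r = 0.9842

0.9842


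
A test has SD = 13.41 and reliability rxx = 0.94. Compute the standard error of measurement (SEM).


SEM = SD * sqrt(1 - rxx)
SEM = 13.41 * sqrt(1 - 0.94)
SEM = 13.41 * sqrt(0.06) = 13.41 * 0.244949
SEM = 3.2848

3.2848


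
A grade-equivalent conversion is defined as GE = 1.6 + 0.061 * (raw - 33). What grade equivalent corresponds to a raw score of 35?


raw - median = 35 - 33 = 2
slope * diff = 0.061 * 2 = 0.122
GE = 1.6 + 0.122
GE = 1.722

1.722


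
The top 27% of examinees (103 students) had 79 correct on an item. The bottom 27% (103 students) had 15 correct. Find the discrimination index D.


p_upper = 79/103 = 0.767
p_lower = 15/103 = 0.1456
D = 0.767 - 0.1456 = 0.6214

0.6214


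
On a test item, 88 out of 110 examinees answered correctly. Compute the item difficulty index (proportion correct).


Item difficulty p = number correct / total examinees
p = 88 / 110
p = 0.8

0.8


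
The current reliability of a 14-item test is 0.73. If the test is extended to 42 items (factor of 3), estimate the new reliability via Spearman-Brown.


r_new = (n * rxx) / (1 + (n-1) * rxx)
r_new = (3 * 0.73) / (1 + 2 * 0.73)
r_new = 2.19 / 2.46
r_new = 0.8902

0.8902


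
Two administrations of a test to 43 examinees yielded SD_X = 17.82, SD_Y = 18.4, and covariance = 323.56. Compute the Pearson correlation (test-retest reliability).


r = cov(X,Y) / (SD_X * SD_Y)
r = 323.56 / (17.82 * 18.4)
r = 323.56 / 327.888
r = 0.9868

0.9868


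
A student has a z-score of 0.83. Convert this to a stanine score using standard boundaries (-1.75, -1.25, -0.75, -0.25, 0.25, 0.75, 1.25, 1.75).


Stanine boundaries: [-1.75, -1.25, -0.75, -0.25, 0.25, 0.75, 1.25, 1.75]
z = 0.83
Check each boundary:
  z >= -1.75 -> could be stanine 2
  z >= -1.25 -> could be stanine 3
  z >= -0.75 -> could be stanine 4
  z >= -0.25 -> could be stanine 5
  z >= 0.25 -> could be stanine 6
  z >= 0.75 -> could be stanine 7
  z < 1.25
  z < 1.75
Highest qualifying boundary gives stanine = 7

7


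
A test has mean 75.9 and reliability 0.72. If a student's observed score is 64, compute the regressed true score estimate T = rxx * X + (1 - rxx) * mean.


T_est = rxx * X + (1 - rxx) * mean
T_est = 0.72 * 64 + 0.28 * 75.9
T_est = 46.08 + 21.252
T_est = 67.332

67.332


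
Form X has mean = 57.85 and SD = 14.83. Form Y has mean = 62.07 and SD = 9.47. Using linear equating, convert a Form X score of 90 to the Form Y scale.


slope = SD_Y / SD_X = 9.47 / 14.83 ~ 0.6386
intercept = mean_Y - slope * mean_X = 62.07 - (9.47 / 14.83) * 57.85 ~ 25.1287
Y = slope * X + intercept. To avoid rounding drift from the rounded slope/intercept, evaluate the equivalent form Y = mean_Y + SD_Y * (X - mean_X) / SD_X at full precision:
Y = 62.07 + 9.47 * (90 - 57.85) / 14.83
Y = 62.07 + 9.47 * 32.15 / 14.83
Y = 62.07 + 304.4605 / 14.83
Y = 62.07 + 20.53
Y = 82.6

82.6


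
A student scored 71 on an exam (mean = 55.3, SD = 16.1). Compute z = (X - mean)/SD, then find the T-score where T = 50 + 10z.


z = (X - mean) / SD = (71 - 55.3) / 16.1
z = 15.7 / 16.1
z = 0.9752
T-score = T = 50 + 10z
Carry z at full precision (z = 15.7 / 16.1) into the conversion:
T-score = 50 + 10 * (15.7 / 16.1) = 50 + 157 / 16.1
T-score = 50 + 9.7516
T-score = 59.7516

59.7516


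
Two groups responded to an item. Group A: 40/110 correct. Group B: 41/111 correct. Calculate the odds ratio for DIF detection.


Odds_A = 40/70 = 0.5714
Odds_B = 41/70 = 0.5857
OR = Odds_A / Odds_B = 0.5714 / 0.5857
Exactly, OR = (40 * 70) / (70 * 41) = 2800 / 2870
OR = 0.9756

0.9756


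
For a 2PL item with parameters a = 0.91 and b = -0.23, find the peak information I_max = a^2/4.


For 2PL, max info at theta = b = -0.23
I_max = a^2 / 4 = 0.91^2 / 4
= 0.8281 / 4
I_max = 0.207

0.207


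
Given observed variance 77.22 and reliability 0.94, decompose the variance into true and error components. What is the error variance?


var_true = rxx * var_obs = 0.94 * 77.22 = 72.5868
var_error = var_obs - var_true
var_error = 77.22 - 72.5868
var_error = 4.6332

4.6332


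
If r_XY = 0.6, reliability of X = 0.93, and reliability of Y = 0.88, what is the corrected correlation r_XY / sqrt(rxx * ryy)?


r_corrected = rxy / sqrt(rxx * ryy)
= 0.6 / sqrt(0.93 * 0.88)
= 0.6 / sqrt(0.8184)
= 0.6 / 0.904655
r_corrected = 0.6632

0.6632


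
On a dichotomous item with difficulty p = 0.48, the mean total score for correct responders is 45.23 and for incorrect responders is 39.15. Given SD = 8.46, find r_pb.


q = 1 - p = 0.52
rpb = ((M1 - M0) / SD) * sqrt(p * q)
rpb = ((45.23 - 39.15) / 8.46) * sqrt(0.48 * 0.52)
rpb = 0.3591

0.3591


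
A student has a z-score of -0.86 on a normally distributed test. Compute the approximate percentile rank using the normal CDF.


CDF(z) = 0.5 * (1 + erf(z/sqrt(2)))
erf(-0.6081) = -0.6102
CDF = 0.1949
Percentile rank = 0.1949 * 100 = 19.49

19.49


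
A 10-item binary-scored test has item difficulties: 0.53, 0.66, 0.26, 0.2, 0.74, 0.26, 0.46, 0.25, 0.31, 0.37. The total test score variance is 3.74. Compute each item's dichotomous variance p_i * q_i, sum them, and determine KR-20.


For each item, compute p_i * q_i:
  Item 1: 0.53 * 0.47 = 0.2491
  Item 2: 0.66 * 0.34 = 0.2244
  Item 3: 0.26 * 0.74 = 0.1924
  Item 4: 0.2 * 0.8 = 0.16
  Item 5: 0.74 * 0.26 = 0.1924
  Item 6: 0.26 * 0.74 = 0.1924
  Item 7: 0.46 * 0.54 = 0.2484
  Item 8: 0.25 * 0.75 = 0.1875
  Item 9: 0.31 * 0.69 = 0.2139
  Item 10: 0.37 * 0.63 = 0.2331
Sum(p_i * q_i) = 0.2491 + 0.2244 + 0.1924 + 0.16 + 0.1924 + 0.1924 + 0.2484 + 0.1875 + 0.2139 + 0.2331 = 2.0936
KR-20 = (k/(k-1)) * (1 - Sum(p_i*q_i) / Var_total)
= (10/9) * (1 - 2.0936/3.74)
= 1.1111 * 0.4402
KR-20 = 0.4891

0.4891


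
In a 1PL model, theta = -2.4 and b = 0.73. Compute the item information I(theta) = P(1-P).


P = 1/(1+exp(-(-2.4-0.73))) = 0.0419
I = P*(1-P) = 0.0419 * 0.9581
I = 0.0401

0.0401


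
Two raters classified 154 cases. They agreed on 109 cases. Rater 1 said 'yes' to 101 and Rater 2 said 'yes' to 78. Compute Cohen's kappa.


P_o = 109/154 = 0.707792
P_e = (101*78 + 53*76) / 23716 = 0.502024
kappa = (P_o - P_e) / (1 - P_e)
kappa = (0.707792 - 0.502024) / (1 - 0.502024)
kappa = 0.4132

0.4132


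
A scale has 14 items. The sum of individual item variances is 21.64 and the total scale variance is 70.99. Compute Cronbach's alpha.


alpha = (k/(k-1)) * (1 - sum(si^2)/s_total^2)
= (14/13) * (1 - 21.64/70.99)
alpha = 0.7486

0.7486


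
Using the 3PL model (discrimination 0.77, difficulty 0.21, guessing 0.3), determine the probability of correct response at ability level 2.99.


logit = 0.77*(2.99 - 0.21) = 2.1406
P* = 1/(1 + exp(-2.1406)) = 0.8948
P = 0.3 + (1 - 0.3) * 0.8948
P = 0.9264

0.9264


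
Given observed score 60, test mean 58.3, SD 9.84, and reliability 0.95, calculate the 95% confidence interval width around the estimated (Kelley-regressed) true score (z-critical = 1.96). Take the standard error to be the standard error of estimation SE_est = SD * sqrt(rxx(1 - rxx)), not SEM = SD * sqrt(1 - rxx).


True score estimate = 0.95*60 + 0.05*58.3 = 59.915
SE_est = SD * sqrt(rxx * (1 - rxx)) = 9.84 * sqrt(0.95 * 0.05) = 9.84 * sqrt(0.0475) = 2.144578
CI = T_est +/- z * SE_est, so width = 2 * z * SE_est = 2 * 1.96 * 2.144578
Width = 8.4067

8.4067


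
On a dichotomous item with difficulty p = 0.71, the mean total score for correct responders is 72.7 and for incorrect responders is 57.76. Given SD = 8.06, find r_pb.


q = 1 - p = 0.29
rpb = ((M1 - M0) / SD) * sqrt(p * q)
rpb = ((72.7 - 57.76) / 8.06) * sqrt(0.71 * 0.29)
rpb = 0.8411

0.8411


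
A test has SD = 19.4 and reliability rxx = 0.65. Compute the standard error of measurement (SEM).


SEM = SD * sqrt(1 - rxx)
SEM = 19.4 * sqrt(1 - 0.65)
SEM = 19.4 * sqrt(0.35) = 19.4 * 0.591608
SEM = 11.4772

11.4772


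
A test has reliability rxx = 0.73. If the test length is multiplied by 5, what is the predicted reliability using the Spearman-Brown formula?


r_new = (n * rxx) / (1 + (n-1) * rxx)
r_new = (5 * 0.73) / (1 + 4 * 0.73)
r_new = 3.65 / 3.92
r_new = 0.9311

0.9311


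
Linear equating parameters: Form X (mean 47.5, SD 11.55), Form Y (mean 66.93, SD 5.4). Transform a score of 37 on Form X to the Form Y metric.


slope = SD_Y / SD_X = 5.4 / 11.55 ~ 0.4675
intercept = mean_Y - slope * mean_X = 66.93 - (5.4 / 11.55) * 47.5 ~ 44.7222
Y = slope * X + intercept. To avoid rounding drift from the rounded slope/intercept, evaluate the equivalent form Y = mean_Y + SD_Y * (X - mean_X) / SD_X at full precision:
Y = 66.93 + 5.4 * (37 - 47.5) / 11.55
Y = 66.93 - 5.4 * 10.5 / 11.55
Y = 66.93 - 56.7 / 11.55
Y = 66.93 - 4.9091
Y = 62.0209

62.0209


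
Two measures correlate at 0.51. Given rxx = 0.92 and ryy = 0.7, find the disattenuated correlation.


r_corrected = rxy / sqrt(rxx * ryy)
= 0.51 / sqrt(0.92 * 0.7)
= 0.51 / sqrt(0.644)
= 0.51 / 0.802496
r_corrected = 0.6355

0.6355


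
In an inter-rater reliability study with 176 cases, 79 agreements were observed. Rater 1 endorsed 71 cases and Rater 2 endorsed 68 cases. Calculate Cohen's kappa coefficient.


P_o = 79/176 = 0.448864
P_e = (71*68 + 105*108) / 30976 = 0.521952
kappa = (P_o - P_e) / (1 - P_e)
kappa = (0.448864 - 0.521952) / (1 - 0.521952)
kappa = -0.1529

-0.1529


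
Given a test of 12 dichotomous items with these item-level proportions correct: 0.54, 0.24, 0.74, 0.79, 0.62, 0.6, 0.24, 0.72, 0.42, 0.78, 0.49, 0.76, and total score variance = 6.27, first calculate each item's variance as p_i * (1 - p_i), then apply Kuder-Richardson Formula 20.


For each item, compute p_i * q_i:
  Item 1: 0.54 * 0.46 = 0.2484
  Item 2: 0.24 * 0.76 = 0.1824
  Item 3: 0.74 * 0.26 = 0.1924
  Item 4: 0.79 * 0.21 = 0.1659
  Item 5: 0.62 * 0.38 = 0.2356
  Item 6: 0.6 * 0.4 = 0.24
  Item 7: 0.24 * 0.76 = 0.1824
  Item 8: 0.72 * 0.28 = 0.2016
  Item 9: 0.42 * 0.58 = 0.2436
  Item 10: 0.78 * 0.22 = 0.1716
  Item 11: 0.49 * 0.51 = 0.2499
  Item 12: 0.76 * 0.24 = 0.1824
Sum(p_i * q_i) = 0.2484 + 0.1824 + 0.1924 + 0.1659 + 0.2356 + 0.24 + 0.1824 + 0.2016 + 0.2436 + 0.1716 + 0.2499 + 0.1824 = 2.4962
KR-20 = (k/(k-1)) * (1 - Sum(p_i*q_i) / Var_total)
= (12/11) * (1 - 2.4962/6.27)
= 1.0909 * 0.6019
KR-20 = 0.6566

0.6566


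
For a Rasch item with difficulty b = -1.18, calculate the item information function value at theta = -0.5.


P = 1/(1+exp(-(-0.5--1.18))) = 0.6637
I = P*(1-P) = 0.6637 * 0.3363
I = 0.2232

0.2232


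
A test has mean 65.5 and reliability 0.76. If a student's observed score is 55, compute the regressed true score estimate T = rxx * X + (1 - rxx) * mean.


T_est = rxx * X + (1 - rxx) * mean
T_est = 0.76 * 55 + 0.24 * 65.5
T_est = 41.8 + 15.72
T_est = 57.52

57.52


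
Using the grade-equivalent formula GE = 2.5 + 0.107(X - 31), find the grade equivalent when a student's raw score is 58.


raw - median = 58 - 31 = 27
slope * diff = 0.107 * 27 = 2.889
GE = 2.5 + 2.889
GE = 5.389

5.389


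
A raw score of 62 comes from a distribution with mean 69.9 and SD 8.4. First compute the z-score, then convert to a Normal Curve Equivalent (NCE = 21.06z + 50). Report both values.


z = (X - mean) / SD = (62 - 69.9) / 8.4
z = -7.9 / 8.4
z = -0.9405
NCE = NCE = 21.06z + 50
Carry z at full precision (z = -7.9 / 8.4) into the conversion:
NCE = 21.06 * (-7.9 / 8.4) + 50 = -166.374 / 8.4 + 50
NCE = -19.8064 + 50
NCE = 30.1936

30.1936


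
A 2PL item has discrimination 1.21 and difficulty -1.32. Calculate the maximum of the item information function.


For 2PL, max info at theta = b = -1.32
I_max = a^2 / 4 = 1.21^2 / 4
= 1.4641 / 4
I_max = 0.366

0.366


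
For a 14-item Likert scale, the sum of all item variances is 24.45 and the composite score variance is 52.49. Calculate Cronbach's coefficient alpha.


alpha = (k/(k-1)) * (1 - sum(si^2)/s_total^2)
= (14/13) * (1 - 24.45/52.49)
alpha = 0.5753

0.5753


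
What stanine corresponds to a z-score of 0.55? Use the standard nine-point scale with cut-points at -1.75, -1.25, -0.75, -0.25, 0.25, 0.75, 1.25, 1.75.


Stanine boundaries: [-1.75, -1.25, -0.75, -0.25, 0.25, 0.75, 1.25, 1.75]
z = 0.55
Check each boundary:
  z >= -1.75 -> could be stanine 2
  z >= -1.25 -> could be stanine 3
  z >= -0.75 -> could be stanine 4
  z >= -0.25 -> could be stanine 5
  z >= 0.25 -> could be stanine 6
  z < 0.75
  z < 1.25
  z < 1.75
Highest qualifying boundary gives stanine = 6

6


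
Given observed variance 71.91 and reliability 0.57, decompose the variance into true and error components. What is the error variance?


var_true = rxx * var_obs = 0.57 * 71.91 = 40.9887
var_error = var_obs - var_true
var_error = 71.91 - 40.9887
var_error = 30.9213

30.9213


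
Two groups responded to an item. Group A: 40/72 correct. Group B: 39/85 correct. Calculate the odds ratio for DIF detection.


Odds_A = 40/32 = 1.25
Odds_B = 39/46 = 0.8478
OR = Odds_A / Odds_B = 1.25 / 0.8478
Exactly, OR = (40 * 46) / (32 * 39) = 1840 / 1248
OR = 1.4744

1.4744


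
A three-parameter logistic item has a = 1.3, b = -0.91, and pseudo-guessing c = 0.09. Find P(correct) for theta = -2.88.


logit = 1.3*(-2.88 - -0.91) = -2.561
P* = 1/(1 + exp(--2.561)) = 0.0717
P = 0.09 + (1 - 0.09) * 0.0717
P = 0.1552

0.1552


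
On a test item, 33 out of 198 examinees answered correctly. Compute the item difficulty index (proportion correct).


Item difficulty p = number correct / total examinees
p = 33 / 198
p = 0.1667

0.1667


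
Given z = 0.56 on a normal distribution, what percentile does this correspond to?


CDF(z) = 0.5 * (1 + erf(z/sqrt(2)))
erf(0.396) = 0.4245
CDF = 0.7123
Percentile rank = 0.7123 * 100 = 71.23

71.23
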